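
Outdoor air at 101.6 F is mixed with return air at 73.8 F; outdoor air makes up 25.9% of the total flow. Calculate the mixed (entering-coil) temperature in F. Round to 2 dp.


T_mix = 73.8 + (25.9/100)*(101.6-73.8) = 81.00 F

81.00 F


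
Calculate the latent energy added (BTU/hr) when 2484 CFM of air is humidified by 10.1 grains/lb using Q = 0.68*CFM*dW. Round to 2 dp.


Q = 0.68 * 2484 * 10.1 = 17060.11 BTU/hr

17060.11 BTU/hr


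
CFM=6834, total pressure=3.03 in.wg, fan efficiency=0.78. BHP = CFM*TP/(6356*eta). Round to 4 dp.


BHP = 6834 * 3.03 / (6356 * 0.78) = 4.1768 hp

4.1768 hp


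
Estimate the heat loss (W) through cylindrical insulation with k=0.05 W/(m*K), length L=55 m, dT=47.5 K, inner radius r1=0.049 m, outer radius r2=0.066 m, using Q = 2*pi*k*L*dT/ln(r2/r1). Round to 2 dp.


Q = 2*pi*0.05*55*47.5/ln(0.066/0.049) = 2755.70 W

2755.70 W


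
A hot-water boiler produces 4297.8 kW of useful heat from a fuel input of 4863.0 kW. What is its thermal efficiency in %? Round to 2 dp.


eta = (4297.8/4863.0)*100 = 88.38 %

88.38 %


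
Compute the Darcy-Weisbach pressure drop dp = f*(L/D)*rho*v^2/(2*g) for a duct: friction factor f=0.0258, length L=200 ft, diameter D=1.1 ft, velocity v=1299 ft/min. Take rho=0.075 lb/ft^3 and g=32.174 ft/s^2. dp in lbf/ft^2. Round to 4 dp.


v_fps = 1299/60 = 21.65 ft/s
dp = 0.0258*(200/1.1)*0.075*21.65^2/(2*32.174) = 2.5627 lbf/ft^2

2.5627 lbf/ft^2


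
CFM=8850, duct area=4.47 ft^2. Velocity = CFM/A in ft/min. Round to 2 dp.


V = 8850 / 4.47 = 1979.87 ft/min

1979.87 ft/min


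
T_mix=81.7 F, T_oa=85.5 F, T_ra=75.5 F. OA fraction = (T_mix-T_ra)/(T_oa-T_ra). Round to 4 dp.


frac = (81.7 - 75.5) / (85.5 - 75.5) = 0.6200

0.6200


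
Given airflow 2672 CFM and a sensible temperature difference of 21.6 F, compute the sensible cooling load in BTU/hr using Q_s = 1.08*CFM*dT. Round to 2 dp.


Q = 1.08 * 2672 * 21.6 = 62332.42 BTU/hr

62332.42 BTU/hr


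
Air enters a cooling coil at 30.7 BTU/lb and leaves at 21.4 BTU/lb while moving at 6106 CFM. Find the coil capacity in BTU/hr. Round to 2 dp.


Q = 4.5 * 6106 * (30.7 - 21.4) = 255536.10 BTU/hr

255536.10 BTU/hr


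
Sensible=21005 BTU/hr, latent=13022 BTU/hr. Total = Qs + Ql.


Qt = 21005 + 13022 = 34027 BTU/hr

34027 BTU/hr


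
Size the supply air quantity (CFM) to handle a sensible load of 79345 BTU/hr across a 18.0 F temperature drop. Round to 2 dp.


CFM = 79345 / (1.08 * 18.0) = 4081.53

4081.53 CFM


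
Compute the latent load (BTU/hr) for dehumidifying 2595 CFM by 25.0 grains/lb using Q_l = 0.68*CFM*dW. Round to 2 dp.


Q = 0.68 * 2595 * 25.0 = 44115.00 BTU/hr

44115.00 BTU/hr


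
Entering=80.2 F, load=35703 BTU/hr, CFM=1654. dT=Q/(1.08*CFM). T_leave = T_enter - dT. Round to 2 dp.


dT = 35703/(1.08*1654) = 19.9869
T_leave = 80.2 - 19.9869 = 60.21 F

60.21 F


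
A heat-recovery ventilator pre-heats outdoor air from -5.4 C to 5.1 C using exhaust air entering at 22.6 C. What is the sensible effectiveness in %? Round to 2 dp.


eff = (5.1-(-5.4))/(22.6-(-5.4))*100 = 37.50 %

37.50 %


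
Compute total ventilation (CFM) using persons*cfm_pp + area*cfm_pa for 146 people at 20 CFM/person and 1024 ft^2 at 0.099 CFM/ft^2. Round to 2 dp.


Total = 146*20 + 1024*0.099 = 3021.38 CFM

3021.38 CFM


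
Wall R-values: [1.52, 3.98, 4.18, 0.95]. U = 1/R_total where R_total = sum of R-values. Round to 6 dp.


R_total = 1.52 + 3.98 + 4.18 + 0.95 = 10.63
U = 1/10.63 = 0.094073

0.094073


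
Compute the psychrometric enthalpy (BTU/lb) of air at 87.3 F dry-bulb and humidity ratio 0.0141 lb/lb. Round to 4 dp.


h = 0.24*87.3 + 0.0141*(1061+0.444*87.3) = 36.4586 BTU/lb

36.4586 BTU/lb


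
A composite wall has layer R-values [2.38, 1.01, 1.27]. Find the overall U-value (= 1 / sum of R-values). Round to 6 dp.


R_total = 2.38 + 1.01 + 1.27 = 4.66
U = 1/4.66 = 0.214592

0.214592


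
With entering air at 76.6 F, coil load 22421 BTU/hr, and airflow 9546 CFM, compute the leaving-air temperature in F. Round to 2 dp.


dT = 22421/(1.08*9546) = 2.1748
T_leave = 76.6 - 2.1748 = 74.43 F

74.43 F


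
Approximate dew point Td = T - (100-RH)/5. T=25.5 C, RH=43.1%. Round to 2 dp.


Td = 25.5 - (100-43.1)/5 = 14.12 C

14.12 C


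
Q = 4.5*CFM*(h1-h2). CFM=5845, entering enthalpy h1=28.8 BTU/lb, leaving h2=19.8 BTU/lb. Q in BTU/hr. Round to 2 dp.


Q = 4.5 * 5845 * (28.8 - 19.8) = 236722.50 BTU/hr

236722.50 BTU/hr


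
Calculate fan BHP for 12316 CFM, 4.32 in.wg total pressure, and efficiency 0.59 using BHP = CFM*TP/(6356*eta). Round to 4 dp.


BHP = 12316 * 4.32 / (6356 * 0.59) = 14.1879 hp

14.1879 hp


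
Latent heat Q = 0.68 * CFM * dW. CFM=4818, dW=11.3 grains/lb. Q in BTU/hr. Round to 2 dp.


Q = 0.68 * 4818 * 11.3 = 37021.51 BTU/hr

37021.51 BTU/hr


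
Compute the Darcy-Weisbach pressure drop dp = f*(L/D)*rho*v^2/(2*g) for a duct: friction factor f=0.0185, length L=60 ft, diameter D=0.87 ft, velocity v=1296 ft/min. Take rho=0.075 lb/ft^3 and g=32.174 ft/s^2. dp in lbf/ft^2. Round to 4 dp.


v_fps = 1296/60 = 21.6 ft/s
dp = 0.0185*(60/0.87)*0.075*21.6^2/(2*32.174) = 0.6938 lbf/ft^2

0.6938 lbf/ft^2


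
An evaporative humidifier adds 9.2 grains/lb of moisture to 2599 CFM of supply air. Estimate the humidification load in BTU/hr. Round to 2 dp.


Q = 0.68 * 2599 * 9.2 = 16259.34 BTU/hr

16259.34 BTU/hr


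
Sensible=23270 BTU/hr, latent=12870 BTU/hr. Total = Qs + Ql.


Qt = 23270 + 12870 = 36140 BTU/hr

36140 BTU/hr


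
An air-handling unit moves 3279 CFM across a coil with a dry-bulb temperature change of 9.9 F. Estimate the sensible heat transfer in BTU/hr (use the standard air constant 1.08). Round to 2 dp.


Q = 1.08 * 3279 * 9.9 = 35059.07 BTU/hr

35059.07 BTU/hr


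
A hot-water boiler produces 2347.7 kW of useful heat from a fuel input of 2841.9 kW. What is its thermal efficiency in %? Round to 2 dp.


eta = (2347.7/2841.9)*100 = 82.61 %

82.61 %


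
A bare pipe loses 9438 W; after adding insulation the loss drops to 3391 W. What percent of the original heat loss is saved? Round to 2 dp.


Savings = ((9438-3391)/9438)*100 = 64.07 %

64.07 %


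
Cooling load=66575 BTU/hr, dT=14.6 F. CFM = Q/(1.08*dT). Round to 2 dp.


CFM = 66575 / (1.08 * 14.6) = 4222.16

4222.16 CFM


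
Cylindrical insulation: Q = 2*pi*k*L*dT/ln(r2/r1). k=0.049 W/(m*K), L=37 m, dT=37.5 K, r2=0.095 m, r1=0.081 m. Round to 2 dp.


Q = 2*pi*0.049*37*37.5/ln(0.095/0.081) = 2679.45 W

2679.45 W


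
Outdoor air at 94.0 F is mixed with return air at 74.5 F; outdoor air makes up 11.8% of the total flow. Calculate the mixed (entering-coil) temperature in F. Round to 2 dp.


T_mix = 74.5 + (11.8/100)*(94.0-74.5) = 76.80 F

76.80 F


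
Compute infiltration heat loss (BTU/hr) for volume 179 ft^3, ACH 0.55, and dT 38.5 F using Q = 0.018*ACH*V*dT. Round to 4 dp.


Q = 0.018 * 0.55 * 179 * 38.5 = 68.2259 BTU/hr

68.2259 BTU/hr


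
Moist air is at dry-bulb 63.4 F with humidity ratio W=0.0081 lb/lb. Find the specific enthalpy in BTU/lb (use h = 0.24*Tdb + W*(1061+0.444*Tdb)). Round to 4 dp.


h = 0.24*63.4 + 0.0081*(1061+0.444*63.4) = 24.0381 BTU/lb

24.0381 BTU/lb


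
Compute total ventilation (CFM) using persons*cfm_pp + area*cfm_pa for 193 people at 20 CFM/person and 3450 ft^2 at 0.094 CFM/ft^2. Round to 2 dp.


Total = 193*20 + 3450*0.094 = 4184.30 CFM

4184.30 CFM


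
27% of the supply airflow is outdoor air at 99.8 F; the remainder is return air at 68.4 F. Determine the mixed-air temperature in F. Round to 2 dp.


T_mix = 0.27*99.8 + 0.73*68.4 = 76.88 F

76.88 F


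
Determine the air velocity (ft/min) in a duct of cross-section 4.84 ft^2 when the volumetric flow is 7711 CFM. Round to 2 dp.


V = 7711 / 4.84 = 1593.18 ft/min

1593.18 ft/min


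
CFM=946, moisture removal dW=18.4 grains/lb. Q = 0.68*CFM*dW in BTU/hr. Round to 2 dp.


Q = 0.68 * 946 * 18.4 = 11836.35 BTU/hr

11836.35 BTU/hr


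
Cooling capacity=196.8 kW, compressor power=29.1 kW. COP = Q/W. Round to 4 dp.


COP = 196.8 / 29.1 = 6.7629

6.7629


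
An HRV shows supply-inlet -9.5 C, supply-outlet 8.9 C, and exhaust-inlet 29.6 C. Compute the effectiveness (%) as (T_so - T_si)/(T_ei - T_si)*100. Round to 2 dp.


eff = (8.9-(-9.5))/(29.6-(-9.5))*100 = 47.06 %

47.06 %


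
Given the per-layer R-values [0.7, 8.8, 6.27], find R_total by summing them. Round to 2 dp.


R_total = 0.7 + 8.8 + 6.27 = 15.77

15.77


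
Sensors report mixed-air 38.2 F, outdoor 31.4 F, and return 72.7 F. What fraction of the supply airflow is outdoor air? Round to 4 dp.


frac = (38.2 - 72.7) / (31.4 - 72.7) = 0.8354

0.8354


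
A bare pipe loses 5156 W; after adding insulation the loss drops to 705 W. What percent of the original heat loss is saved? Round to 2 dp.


Savings = ((5156-705)/5156)*100 = 86.33 %

86.33 %


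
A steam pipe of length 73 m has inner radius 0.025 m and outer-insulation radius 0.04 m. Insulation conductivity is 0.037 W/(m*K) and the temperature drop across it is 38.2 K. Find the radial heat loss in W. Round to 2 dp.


Q = 2*pi*0.037*73*38.2/ln(0.04/0.025) = 1379.32 W

1379.32 W


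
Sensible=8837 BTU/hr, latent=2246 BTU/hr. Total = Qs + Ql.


Qt = 8837 + 2246 = 11083 BTU/hr

11083 BTU/hr


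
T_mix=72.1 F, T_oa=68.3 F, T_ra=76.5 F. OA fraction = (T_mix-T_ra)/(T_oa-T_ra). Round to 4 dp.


frac = (72.1 - 76.5) / (68.3 - 76.5) = 0.5366

0.5366


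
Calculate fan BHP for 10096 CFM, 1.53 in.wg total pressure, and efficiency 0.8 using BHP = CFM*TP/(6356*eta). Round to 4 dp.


BHP = 10096 * 1.53 / (6356 * 0.8) = 3.0379 hp

3.0379 hp


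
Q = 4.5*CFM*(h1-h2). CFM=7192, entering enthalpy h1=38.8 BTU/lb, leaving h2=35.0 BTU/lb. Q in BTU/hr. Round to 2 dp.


Q = 4.5 * 7192 * (38.8 - 35.0) = 122983.20 BTU/hr

122983.20 BTU/hr


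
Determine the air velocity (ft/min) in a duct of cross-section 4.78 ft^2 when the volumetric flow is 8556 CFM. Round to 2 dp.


V = 8556 / 4.78 = 1789.96 ft/min

1789.96 ft/min


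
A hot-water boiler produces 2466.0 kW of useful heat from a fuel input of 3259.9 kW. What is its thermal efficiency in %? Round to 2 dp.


eta = (2466.0/3259.9)*100 = 75.65 %

75.65 %


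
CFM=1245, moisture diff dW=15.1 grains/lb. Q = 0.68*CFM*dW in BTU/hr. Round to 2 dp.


Q = 0.68 * 1245 * 15.1 = 12783.66 BTU/hr

12783.66 BTU/hr


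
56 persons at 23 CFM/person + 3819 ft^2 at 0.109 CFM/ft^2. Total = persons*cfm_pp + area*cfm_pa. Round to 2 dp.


Total = 56*23 + 3819*0.109 = 1704.27 CFM

1704.27 CFM


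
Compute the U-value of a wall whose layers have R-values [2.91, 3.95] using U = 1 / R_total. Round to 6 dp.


R_total = 2.91 + 3.95 = 6.86
U = 1/6.86 = 0.145773

0.145773


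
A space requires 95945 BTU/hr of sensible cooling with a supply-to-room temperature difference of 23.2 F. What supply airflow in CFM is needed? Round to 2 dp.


CFM = 95945 / (1.08 * 23.2) = 3829.22

3829.22 CFM


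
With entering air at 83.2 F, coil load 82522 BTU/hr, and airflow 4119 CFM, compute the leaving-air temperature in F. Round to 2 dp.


dT = 82522/(1.08*4119) = 18.5504
T_leave = 83.2 - 18.5504 = 64.65 F

64.65 F


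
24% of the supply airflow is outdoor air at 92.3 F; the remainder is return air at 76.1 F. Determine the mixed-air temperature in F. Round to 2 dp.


T_mix = 0.24*92.3 + 0.76*76.1 = 79.99 F

79.99 F


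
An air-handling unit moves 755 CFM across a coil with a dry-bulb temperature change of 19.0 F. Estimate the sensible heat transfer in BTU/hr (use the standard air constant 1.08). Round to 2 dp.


Q = 1.08 * 755 * 19.0 = 15492.60 BTU/hr

15492.60 BTU/hr


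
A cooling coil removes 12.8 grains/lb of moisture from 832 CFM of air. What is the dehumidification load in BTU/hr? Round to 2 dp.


Q = 0.68 * 832 * 12.8 = 7241.73 BTU/hr

7241.73 BTU/hr


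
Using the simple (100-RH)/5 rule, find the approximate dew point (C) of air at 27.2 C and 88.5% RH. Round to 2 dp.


Td = 27.2 - (100-88.5)/5 = 24.90 C

24.90 C


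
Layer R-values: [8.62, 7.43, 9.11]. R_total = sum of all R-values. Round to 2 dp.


R_total = 8.62 + 7.43 + 9.11 = 25.16

25.16


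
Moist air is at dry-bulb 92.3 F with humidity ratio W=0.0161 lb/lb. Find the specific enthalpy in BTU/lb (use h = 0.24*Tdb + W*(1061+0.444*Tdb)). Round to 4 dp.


h = 0.24*92.3 + 0.0161*(1061+0.444*92.3) = 39.8939 BTU/lb

39.8939 BTU/lb


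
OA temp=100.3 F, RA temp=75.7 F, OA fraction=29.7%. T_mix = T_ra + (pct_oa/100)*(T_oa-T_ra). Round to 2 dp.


T_mix = 75.7 + (29.7/100)*(100.3-75.7) = 83.01 F

83.01 F


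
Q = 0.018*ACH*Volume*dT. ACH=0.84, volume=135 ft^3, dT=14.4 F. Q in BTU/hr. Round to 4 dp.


Q = 0.018 * 0.84 * 135 * 14.4 = 29.3933 BTU/hr

29.3933 BTU/hr


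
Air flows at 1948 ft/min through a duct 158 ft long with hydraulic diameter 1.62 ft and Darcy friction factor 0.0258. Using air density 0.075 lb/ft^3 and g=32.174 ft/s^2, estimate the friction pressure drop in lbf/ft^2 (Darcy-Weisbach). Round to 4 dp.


v_fps = 1948/60 = 32.4667 ft/s
dp = 0.0258*(158/1.62)*0.075*32.4667^2/(2*32.174) = 3.0915 lbf/ft^2

3.0915 lbf/ft^2


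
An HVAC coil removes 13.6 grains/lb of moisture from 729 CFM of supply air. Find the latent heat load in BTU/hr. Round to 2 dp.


Q = 0.68 * 729 * 13.6 = 6741.79 BTU/hr

6741.79 BTU/hr


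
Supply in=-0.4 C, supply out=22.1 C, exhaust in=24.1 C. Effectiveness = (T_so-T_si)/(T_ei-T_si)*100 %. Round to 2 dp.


eff = (22.1-(-0.4))/(24.1-(-0.4))*100 = 91.84 %

91.84 %


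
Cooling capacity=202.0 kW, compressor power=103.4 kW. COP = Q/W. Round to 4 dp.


COP = 202.0 / 103.4 = 1.9536

1.9536


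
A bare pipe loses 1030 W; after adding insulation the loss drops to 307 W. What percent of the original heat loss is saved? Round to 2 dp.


Savings = ((1030-307)/1030)*100 = 70.19 %

70.19 %


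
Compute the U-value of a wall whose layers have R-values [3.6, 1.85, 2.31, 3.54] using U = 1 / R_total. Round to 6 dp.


R_total = 3.6 + 1.85 + 2.31 + 3.54 = 11.30
U = 1/11.30 = 0.088496

0.088496


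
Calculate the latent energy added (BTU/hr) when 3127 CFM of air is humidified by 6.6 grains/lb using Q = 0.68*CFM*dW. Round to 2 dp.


Q = 0.68 * 3127 * 6.6 = 14033.98 BTU/hr

14033.98 BTU/hr


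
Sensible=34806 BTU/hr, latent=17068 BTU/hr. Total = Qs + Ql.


Qt = 34806 + 17068 = 51874 BTU/hr

51874 BTU/hr


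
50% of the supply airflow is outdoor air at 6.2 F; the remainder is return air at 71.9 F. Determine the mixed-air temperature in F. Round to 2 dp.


T_mix = 0.5*6.2 + 0.5*71.9 = 39.05 F

39.05 F


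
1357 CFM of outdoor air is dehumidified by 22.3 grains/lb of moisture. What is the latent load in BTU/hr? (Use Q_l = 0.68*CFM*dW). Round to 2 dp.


Q = 0.68 * 1357 * 22.3 = 20577.55 BTU/hr

20577.55 BTU/hr


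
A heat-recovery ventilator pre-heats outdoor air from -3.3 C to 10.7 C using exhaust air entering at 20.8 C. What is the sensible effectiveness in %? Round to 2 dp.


eff = (10.7-(-3.3))/(20.8-(-3.3))*100 = 58.09 %

58.09 %


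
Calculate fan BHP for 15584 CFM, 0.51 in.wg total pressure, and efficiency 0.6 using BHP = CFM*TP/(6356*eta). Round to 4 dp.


BHP = 15584 * 0.51 / (6356 * 0.6) = 2.0841 hp

2.0841 hp


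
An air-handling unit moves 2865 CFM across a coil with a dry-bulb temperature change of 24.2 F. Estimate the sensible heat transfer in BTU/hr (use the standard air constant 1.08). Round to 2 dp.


Q = 1.08 * 2865 * 24.2 = 74879.64 BTU/hr

74879.64 BTU/hr


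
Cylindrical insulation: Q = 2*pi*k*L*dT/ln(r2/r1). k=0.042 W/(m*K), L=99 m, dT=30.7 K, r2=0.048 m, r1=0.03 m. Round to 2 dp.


Q = 2*pi*0.042*99*30.7/ln(0.048/0.03) = 1706.48 W

1706.48 W


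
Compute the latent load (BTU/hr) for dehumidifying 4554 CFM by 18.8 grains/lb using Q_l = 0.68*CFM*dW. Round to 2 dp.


Q = 0.68 * 4554 * 18.8 = 58218.34 BTU/hr

58218.34 BTU/hr


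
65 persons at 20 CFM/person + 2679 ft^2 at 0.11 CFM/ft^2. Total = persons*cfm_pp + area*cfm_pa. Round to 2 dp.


Total = 65*20 + 2679*0.11 = 1594.69 CFM

1594.69 CFM


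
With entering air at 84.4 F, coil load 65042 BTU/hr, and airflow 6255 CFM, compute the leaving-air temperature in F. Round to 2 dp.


dT = 65042/(1.08*6255) = 9.6281
T_leave = 84.4 - 9.6281 = 74.77 F

74.77 F


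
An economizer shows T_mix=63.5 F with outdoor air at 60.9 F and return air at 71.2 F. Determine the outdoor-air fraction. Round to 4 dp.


frac = (63.5 - 71.2) / (60.9 - 71.2) = 0.7476

0.7476


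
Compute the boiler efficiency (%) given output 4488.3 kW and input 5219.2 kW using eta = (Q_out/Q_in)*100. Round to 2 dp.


eta = (4488.3/5219.2)*100 = 86.00 %

86.00 %


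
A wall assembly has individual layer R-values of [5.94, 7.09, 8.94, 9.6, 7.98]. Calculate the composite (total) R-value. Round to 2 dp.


R_total = 5.94 + 7.09 + 8.94 + 9.6 + 7.98 = 39.55

39.55


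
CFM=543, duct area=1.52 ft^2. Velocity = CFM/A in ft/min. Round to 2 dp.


V = 543 / 1.52 = 357.24 ft/min

357.24 ft/min


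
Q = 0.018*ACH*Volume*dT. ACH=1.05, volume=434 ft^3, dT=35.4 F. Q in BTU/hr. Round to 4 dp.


Q = 0.018 * 1.05 * 434 * 35.4 = 290.3720 BTU/hr

290.3720 BTU/hr


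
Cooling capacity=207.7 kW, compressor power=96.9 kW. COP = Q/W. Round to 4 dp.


COP = 207.7 / 96.9 = 2.1434

2.1434


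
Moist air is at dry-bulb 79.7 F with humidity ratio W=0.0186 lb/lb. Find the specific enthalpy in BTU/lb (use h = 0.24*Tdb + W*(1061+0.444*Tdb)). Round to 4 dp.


h = 0.24*79.7 + 0.0186*(1061+0.444*79.7) = 39.5208 BTU/lb

39.5208 BTU/lb


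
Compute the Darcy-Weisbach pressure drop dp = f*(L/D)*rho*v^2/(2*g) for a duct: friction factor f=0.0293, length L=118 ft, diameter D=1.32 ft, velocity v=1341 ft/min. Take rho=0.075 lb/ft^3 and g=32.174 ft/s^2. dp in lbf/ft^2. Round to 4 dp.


v_fps = 1341/60 = 22.35 ft/s
dp = 0.0293*(118/1.32)*0.075*22.35^2/(2*32.174) = 1.5250 lbf/ft^2

1.5250 lbf/ft^2


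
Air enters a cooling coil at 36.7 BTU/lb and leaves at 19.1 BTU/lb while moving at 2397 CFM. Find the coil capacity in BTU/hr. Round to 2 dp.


Q = 4.5 * 2397 * (36.7 - 19.1) = 189842.40 BTU/hr

189842.40 BTU/hr


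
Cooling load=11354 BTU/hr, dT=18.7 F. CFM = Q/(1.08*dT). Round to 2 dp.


CFM = 11354 / (1.08 * 18.7) = 562.19

562.19 CFM


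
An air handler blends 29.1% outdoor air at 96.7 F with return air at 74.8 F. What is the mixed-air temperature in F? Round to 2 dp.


T_mix = 74.8 + (29.1/100)*(96.7-74.8) = 81.17 F

81.17 F


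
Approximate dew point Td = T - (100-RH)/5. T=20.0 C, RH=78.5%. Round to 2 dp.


Td = 20.0 - (100-78.5)/5 = 15.70 C

15.70 C


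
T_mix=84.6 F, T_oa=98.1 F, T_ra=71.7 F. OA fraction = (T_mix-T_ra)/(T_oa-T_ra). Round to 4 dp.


frac = (84.6 - 71.7) / (98.1 - 71.7) = 0.4886

0.4886


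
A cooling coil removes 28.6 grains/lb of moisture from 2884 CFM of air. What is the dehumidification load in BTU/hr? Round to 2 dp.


Q = 0.68 * 2884 * 28.6 = 56088.03 BTU/hr

56088.03 BTU/hr


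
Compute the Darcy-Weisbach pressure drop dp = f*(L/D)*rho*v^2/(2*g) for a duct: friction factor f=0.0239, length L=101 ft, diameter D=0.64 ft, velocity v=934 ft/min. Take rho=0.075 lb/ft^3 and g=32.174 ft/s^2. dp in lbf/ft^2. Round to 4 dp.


v_fps = 934/60 = 15.5667 ft/s
dp = 0.0239*(101/0.64)*0.075*15.5667^2/(2*32.174) = 1.0653 lbf/ft^2

1.0653 lbf/ft^2


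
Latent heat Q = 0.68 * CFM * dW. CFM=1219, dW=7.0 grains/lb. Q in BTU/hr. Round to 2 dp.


Q = 0.68 * 1219 * 7.0 = 5802.44 BTU/hr

5802.44 BTU/hr


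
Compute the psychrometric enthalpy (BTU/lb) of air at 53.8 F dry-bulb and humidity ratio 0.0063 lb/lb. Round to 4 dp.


h = 0.24*53.8 + 0.0063*(1061+0.444*53.8) = 19.7468 BTU/lb

19.7468 BTU/lb


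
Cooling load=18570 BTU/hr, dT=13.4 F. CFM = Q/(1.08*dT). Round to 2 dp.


CFM = 18570 / (1.08 * 13.4) = 1283.17

1283.17 CFM


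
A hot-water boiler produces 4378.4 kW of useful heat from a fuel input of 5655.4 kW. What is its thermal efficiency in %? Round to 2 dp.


eta = (4378.4/5655.4)*100 = 77.42 %

77.42 %


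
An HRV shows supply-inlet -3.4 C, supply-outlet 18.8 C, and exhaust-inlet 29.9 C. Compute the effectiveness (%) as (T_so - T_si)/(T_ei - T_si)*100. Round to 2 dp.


eff = (18.8-(-3.4))/(29.9-(-3.4))*100 = 66.67 %

66.67 %


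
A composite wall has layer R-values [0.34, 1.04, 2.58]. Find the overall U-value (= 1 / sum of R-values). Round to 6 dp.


R_total = 0.34 + 1.04 + 2.58 = 3.96
U = 1/3.96 = 0.252525

0.252525


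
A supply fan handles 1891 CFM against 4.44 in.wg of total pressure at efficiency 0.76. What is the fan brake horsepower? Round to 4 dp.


BHP = 1891 * 4.44 / (6356 * 0.76) = 1.7381 hp

1.7381 hp


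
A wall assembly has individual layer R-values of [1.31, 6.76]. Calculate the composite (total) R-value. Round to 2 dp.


R_total = 1.31 + 6.76 = 8.07

8.07


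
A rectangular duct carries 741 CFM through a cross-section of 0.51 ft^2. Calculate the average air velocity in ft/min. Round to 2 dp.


V = 741 / 0.51 = 1452.94 ft/min

1452.94 ft/min


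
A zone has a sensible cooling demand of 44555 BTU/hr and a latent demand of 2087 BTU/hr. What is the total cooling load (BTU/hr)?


Qt = 44555 + 2087 = 46642 BTU/hr

46642 BTU/hr


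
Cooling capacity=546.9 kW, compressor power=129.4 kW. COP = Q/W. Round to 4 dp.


COP = 546.9 / 129.4 = 4.2264

4.2264


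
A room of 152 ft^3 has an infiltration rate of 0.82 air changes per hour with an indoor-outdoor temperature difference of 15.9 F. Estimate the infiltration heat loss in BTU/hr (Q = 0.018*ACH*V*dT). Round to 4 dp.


Q = 0.018 * 0.82 * 152 * 15.9 = 35.6720 BTU/hr

35.6720 BTU/hr


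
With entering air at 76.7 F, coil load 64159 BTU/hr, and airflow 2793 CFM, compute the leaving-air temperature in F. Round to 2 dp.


dT = 64159/(1.08*2793) = 21.2698
T_leave = 76.7 - 21.2698 = 55.43 F

55.43 F


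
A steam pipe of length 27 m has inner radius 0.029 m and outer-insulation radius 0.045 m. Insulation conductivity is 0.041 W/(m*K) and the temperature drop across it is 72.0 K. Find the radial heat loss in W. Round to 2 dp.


Q = 2*pi*0.041*27*72.0/ln(0.045/0.029) = 1139.81 W

1139.81 W


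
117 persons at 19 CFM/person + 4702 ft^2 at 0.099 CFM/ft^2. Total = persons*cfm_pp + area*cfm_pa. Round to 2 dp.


Total = 117*19 + 4702*0.099 = 2688.50 CFM

2688.50 CFM


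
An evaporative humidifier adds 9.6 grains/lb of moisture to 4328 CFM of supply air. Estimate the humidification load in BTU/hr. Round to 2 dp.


Q = 0.68 * 4328 * 9.6 = 28253.18 BTU/hr

28253.18 BTU/hr


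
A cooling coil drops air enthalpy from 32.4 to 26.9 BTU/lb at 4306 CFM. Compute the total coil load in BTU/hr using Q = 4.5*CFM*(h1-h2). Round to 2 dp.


Q = 4.5 * 4306 * (32.4 - 26.9) = 106573.50 BTU/hr

106573.50 BTU/hr


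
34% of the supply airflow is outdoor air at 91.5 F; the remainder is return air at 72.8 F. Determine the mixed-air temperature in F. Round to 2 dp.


T_mix = 0.34*91.5 + 0.66*72.8 = 79.16 F

79.16 F


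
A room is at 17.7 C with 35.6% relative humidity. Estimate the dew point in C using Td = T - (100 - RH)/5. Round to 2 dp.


Td = 17.7 - (100-35.6)/5 = 4.82 C

4.82 C


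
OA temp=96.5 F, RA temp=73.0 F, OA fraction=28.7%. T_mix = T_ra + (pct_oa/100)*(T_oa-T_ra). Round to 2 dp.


T_mix = 73.0 + (28.7/100)*(96.5-73.0) = 79.74 F

79.74 F


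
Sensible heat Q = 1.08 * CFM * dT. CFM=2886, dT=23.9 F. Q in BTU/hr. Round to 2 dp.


Q = 1.08 * 2886 * 23.9 = 74493.43 BTU/hr

74493.43 BTU/hr


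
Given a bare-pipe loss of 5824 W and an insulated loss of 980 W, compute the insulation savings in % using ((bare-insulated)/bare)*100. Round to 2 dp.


Savings = ((5824-980)/5824)*100 = 83.17 %

83.17 %


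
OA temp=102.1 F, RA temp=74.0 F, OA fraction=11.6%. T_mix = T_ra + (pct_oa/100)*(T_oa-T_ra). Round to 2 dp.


T_mix = 74.0 + (11.6/100)*(102.1-74.0) = 77.26 F

77.26 F


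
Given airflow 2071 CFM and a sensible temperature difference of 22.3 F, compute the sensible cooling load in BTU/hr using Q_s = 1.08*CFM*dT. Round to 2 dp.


Q = 1.08 * 2071 * 22.3 = 49877.96 BTU/hr

49877.96 BTU/hr


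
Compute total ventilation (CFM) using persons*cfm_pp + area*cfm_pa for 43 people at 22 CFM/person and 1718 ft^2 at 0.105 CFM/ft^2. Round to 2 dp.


Total = 43*22 + 1718*0.105 = 1126.39 CFM

1126.39 CFM


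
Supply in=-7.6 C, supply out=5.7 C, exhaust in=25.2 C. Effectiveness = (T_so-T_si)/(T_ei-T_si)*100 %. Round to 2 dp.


eff = (5.7-(-7.6))/(25.2-(-7.6))*100 = 40.55 %

40.55 %


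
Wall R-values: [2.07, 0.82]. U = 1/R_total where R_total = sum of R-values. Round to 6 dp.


R_total = 2.07 + 0.82 = 2.89
U = 1/2.89 = 0.346021

0.346021


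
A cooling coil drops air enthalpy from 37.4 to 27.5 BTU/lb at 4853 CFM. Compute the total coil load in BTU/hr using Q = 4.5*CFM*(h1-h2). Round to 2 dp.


Q = 4.5 * 4853 * (37.4 - 27.5) = 216201.15 BTU/hr

216201.15 BTU/hr


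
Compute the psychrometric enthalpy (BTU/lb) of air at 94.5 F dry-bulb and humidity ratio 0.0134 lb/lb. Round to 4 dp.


h = 0.24*94.5 + 0.0134*(1061+0.444*94.5) = 37.4596 BTU/lb

37.4596 BTU/lb


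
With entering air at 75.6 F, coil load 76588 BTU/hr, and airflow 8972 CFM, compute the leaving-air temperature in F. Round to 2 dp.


dT = 76588/(1.08*8972) = 7.9040
T_leave = 75.6 - 7.9040 = 67.70 F

67.70 F


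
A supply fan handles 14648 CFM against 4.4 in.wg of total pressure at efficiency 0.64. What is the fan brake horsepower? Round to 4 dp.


BHP = 14648 * 4.4 / (6356 * 0.64) = 15.8441 hp

15.8441 hp


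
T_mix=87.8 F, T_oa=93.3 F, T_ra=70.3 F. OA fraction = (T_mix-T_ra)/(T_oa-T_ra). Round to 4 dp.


frac = (87.8 - 70.3) / (93.3 - 70.3) = 0.7609

0.7609


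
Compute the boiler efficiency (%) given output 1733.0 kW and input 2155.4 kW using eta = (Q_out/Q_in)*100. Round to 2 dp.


eta = (1733.0/2155.4)*100 = 80.40 %

80.40 %


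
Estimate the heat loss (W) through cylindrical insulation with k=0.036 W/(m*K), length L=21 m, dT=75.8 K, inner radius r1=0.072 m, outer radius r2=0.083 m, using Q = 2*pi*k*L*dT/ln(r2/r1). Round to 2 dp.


Q = 2*pi*0.036*21*75.8/ln(0.083/0.072) = 2532.50 W

2532.50 W


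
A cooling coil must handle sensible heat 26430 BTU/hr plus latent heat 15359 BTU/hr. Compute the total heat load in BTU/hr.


Qt = 26430 + 15359 = 41789 BTU/hr

41789 BTU/hr


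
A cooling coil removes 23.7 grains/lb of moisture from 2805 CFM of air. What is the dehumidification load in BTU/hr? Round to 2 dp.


Q = 0.68 * 2805 * 23.7 = 45205.38 BTU/hr

45205.38 BTU/hr


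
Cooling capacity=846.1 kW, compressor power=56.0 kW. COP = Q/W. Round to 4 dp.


COP = 846.1 / 56.0 = 15.1089

15.1089


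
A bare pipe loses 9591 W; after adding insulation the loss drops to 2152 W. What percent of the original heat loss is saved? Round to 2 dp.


Savings = ((9591-2152)/9591)*100 = 77.56 %

77.56 %


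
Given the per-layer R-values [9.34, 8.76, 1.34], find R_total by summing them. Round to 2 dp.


R_total = 9.34 + 8.76 + 1.34 = 19.44

19.44


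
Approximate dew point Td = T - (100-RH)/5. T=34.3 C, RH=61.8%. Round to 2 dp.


Td = 34.3 - (100-61.8)/5 = 26.66 C

26.66 C


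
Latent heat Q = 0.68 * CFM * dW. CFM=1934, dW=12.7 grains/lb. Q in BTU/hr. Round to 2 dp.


Q = 0.68 * 1934 * 12.7 = 16702.02 BTU/hr

16702.02 BTU/hr


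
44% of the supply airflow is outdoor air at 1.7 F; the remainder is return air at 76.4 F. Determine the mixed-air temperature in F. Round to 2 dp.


T_mix = 0.44*1.7 + 0.56*76.4 = 43.53 F

43.53 F


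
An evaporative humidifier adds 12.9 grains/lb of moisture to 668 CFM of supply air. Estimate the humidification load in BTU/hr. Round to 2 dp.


Q = 0.68 * 668 * 12.9 = 5859.70 BTU/hr

5859.70 BTU/hr


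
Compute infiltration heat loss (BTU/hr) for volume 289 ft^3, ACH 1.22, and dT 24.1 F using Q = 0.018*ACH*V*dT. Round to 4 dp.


Q = 0.018 * 1.22 * 289 * 24.1 = 152.9492 BTU/hr

152.9492 BTU/hr


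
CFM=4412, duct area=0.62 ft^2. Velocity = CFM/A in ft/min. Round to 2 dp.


V = 4412 / 0.62 = 7116.13 ft/min

7116.13 ft/min


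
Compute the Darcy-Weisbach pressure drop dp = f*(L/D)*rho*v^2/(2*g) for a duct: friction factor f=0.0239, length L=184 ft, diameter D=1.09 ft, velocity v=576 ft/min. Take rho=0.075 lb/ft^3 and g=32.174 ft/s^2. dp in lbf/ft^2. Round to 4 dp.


v_fps = 576/60 = 9.6 ft/s
dp = 0.0239*(184/1.09)*0.075*9.6^2/(2*32.174) = 0.4334 lbf/ft^2

0.4334 lbf/ft^2


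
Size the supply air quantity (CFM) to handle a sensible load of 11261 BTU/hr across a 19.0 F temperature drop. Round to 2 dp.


CFM = 11261 / (1.08 * 19.0) = 548.78

548.78 CFM


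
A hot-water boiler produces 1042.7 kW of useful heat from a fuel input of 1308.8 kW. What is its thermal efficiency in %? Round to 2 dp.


eta = (1042.7/1308.8)*100 = 79.67 %

79.67 %


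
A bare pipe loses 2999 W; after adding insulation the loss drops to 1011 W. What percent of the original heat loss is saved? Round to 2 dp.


Savings = ((2999-1011)/2999)*100 = 66.29 %

66.29 %


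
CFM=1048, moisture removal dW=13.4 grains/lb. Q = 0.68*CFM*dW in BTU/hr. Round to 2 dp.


Q = 0.68 * 1048 * 13.4 = 9549.38 BTU/hr

9549.38 BTU/hr


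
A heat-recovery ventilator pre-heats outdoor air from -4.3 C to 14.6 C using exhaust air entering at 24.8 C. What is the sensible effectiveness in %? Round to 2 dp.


eff = (14.6-(-4.3))/(24.8-(-4.3))*100 = 64.95 %

64.95 %


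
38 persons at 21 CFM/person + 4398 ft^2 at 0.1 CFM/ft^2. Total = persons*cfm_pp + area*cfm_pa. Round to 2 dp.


Total = 38*21 + 4398*0.1 = 1237.80 CFM

1237.80 CFM


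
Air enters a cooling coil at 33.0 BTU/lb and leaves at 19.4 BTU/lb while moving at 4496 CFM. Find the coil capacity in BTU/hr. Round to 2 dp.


Q = 4.5 * 4496 * (33.0 - 19.4) = 275155.20 BTU/hr

275155.20 BTU/hr


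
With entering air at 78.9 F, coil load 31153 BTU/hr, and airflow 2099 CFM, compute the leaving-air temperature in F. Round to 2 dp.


dT = 31153/(1.08*2099) = 13.7424
T_leave = 78.9 - 13.7424 = 65.16 F

65.16 F


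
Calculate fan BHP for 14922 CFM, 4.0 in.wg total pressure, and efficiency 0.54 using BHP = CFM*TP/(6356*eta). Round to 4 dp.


BHP = 14922 * 4.0 / (6356 * 0.54) = 17.3904 hp

17.3904 hp


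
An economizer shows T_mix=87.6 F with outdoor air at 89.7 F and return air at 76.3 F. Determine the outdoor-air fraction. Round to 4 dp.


frac = (87.6 - 76.3) / (89.7 - 76.3) = 0.8433

0.8433


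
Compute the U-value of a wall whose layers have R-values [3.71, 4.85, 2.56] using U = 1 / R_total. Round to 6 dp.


R_total = 3.71 + 4.85 + 2.56 = 11.12
U = 1/11.12 = 0.089928

0.089928


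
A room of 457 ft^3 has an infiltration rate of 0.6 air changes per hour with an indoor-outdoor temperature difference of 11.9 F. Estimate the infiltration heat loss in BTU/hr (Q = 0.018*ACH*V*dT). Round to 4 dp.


Q = 0.018 * 0.6 * 457 * 11.9 = 58.7336 BTU/hr

58.7336 BTU/hr


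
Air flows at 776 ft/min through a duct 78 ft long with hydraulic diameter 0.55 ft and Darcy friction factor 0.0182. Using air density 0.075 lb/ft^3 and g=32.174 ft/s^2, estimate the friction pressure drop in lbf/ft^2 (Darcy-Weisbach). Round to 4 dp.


v_fps = 776/60 = 12.9333 ft/s
dp = 0.0182*(78/0.55)*0.075*12.9333^2/(2*32.174) = 0.5032 lbf/ft^2

0.5032 lbf/ft^2


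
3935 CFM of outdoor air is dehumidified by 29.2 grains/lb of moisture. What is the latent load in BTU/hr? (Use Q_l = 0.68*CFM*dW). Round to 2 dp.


Q = 0.68 * 3935 * 29.2 = 78133.36 BTU/hr

78133.36 BTU/hr


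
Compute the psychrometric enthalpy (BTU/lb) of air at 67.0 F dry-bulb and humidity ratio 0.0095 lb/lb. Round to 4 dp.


h = 0.24*67.0 + 0.0095*(1061+0.444*67.0) = 26.4421 BTU/lb

26.4421 BTU/lb


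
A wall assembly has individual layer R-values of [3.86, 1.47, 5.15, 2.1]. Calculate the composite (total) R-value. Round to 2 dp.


R_total = 3.86 + 1.47 + 5.15 + 2.1 = 12.58

12.58


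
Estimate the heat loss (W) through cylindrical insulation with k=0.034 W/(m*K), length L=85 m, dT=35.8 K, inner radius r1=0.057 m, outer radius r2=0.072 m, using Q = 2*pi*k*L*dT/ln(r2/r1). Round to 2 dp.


Q = 2*pi*0.034*85*35.8/ln(0.072/0.057) = 2782.66 W

2782.66 W


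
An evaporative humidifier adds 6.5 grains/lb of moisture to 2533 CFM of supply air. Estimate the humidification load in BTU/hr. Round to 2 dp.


Q = 0.68 * 2533 * 6.5 = 11195.86 BTU/hr

11195.86 BTU/hr


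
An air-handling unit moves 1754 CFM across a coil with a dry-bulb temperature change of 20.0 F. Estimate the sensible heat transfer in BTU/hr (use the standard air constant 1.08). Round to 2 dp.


Q = 1.08 * 1754 * 20.0 = 37886.40 BTU/hr

37886.40 BTU/hr


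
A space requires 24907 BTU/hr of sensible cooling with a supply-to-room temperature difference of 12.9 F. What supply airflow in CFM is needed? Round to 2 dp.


CFM = 24907 / (1.08 * 12.9) = 1787.75

1787.75 CFM


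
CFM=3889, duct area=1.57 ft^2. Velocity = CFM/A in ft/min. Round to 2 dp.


V = 3889 / 1.57 = 2477.07 ft/min

2477.07 ft/min


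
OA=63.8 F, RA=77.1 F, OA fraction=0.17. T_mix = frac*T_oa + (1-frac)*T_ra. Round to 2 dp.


T_mix = 0.17*63.8 + 0.83*77.1 = 74.84 F

74.84 F


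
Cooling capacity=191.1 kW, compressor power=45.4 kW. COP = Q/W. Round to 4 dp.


COP = 191.1 / 45.4 = 4.2093

4.2093


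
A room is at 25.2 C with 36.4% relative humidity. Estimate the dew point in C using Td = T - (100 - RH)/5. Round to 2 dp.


Td = 25.2 - (100-36.4)/5 = 12.48 C

12.48 C


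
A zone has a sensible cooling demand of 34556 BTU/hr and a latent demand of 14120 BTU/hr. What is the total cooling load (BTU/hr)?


Qt = 34556 + 14120 = 48676 BTU/hr

48676 BTU/hr


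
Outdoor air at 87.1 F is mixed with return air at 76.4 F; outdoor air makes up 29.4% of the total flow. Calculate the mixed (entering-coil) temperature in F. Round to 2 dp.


T_mix = 76.4 + (29.4/100)*(87.1-76.4) = 79.55 F

79.55 F


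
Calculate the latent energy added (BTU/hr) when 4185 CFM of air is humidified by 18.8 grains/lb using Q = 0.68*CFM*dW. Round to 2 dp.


Q = 0.68 * 4185 * 18.8 = 53501.04 BTU/hr

53501.04 BTU/hr


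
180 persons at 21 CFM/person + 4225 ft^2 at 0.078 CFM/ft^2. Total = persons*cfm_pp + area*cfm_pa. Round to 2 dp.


Total = 180*21 + 4225*0.078 = 4109.55 CFM

4109.55 CFM


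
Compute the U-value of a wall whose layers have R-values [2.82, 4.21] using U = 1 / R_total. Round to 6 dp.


R_total = 2.82 + 4.21 = 7.03
U = 1/7.03 = 0.142248

0.142248


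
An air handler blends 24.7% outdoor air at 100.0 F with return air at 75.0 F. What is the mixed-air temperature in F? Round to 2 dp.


T_mix = 75.0 + (24.7/100)*(100.0-75.0) = 81.18 F

81.18 F


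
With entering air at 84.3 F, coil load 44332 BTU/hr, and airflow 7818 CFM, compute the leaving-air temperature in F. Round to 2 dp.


dT = 44332/(1.08*7818) = 5.2505
T_leave = 84.3 - 5.2505 = 79.05 F

79.05 F


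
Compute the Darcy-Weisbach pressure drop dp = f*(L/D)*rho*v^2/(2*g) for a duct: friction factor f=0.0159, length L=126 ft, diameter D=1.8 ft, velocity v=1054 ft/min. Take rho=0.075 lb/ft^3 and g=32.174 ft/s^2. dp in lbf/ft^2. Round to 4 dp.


v_fps = 1054/60 = 17.5667 ft/s
dp = 0.0159*(126/1.8)*0.075*17.5667^2/(2*32.174) = 0.4003 lbf/ft^2

0.4003 lbf/ft^2


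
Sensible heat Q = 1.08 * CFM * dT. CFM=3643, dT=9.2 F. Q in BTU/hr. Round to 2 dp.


Q = 1.08 * 3643 * 9.2 = 36196.85 BTU/hr

36196.85 BTU/hr


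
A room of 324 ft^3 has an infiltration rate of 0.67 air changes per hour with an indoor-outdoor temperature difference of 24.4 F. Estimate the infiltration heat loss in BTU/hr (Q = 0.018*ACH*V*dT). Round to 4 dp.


Q = 0.018 * 0.67 * 324 * 24.4 = 95.3415 BTU/hr

95.3415 BTU/hr


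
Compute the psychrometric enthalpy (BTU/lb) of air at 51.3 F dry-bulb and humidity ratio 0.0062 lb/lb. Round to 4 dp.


h = 0.24*51.3 + 0.0062*(1061+0.444*51.3) = 19.0314 BTU/lb

19.0314 BTU/lb


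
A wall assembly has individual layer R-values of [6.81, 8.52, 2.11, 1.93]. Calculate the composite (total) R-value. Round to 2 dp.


R_total = 6.81 + 8.52 + 2.11 + 1.93 = 19.37

19.37


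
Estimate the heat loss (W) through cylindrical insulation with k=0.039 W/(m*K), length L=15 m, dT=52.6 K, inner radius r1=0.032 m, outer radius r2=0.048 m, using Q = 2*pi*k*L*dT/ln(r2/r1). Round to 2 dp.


Q = 2*pi*0.039*15*52.6/ln(0.048/0.032) = 476.83 W

476.83 W


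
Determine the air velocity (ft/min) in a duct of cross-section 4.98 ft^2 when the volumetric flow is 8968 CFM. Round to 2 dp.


V = 8968 / 4.98 = 1800.80 ft/min

1800.80 ft/min


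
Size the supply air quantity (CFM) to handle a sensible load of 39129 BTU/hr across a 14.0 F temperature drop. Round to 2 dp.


CFM = 39129 / (1.08 * 14.0) = 2587.90

2587.90 CFM


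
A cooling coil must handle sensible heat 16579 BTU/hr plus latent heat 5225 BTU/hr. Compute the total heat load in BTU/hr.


Qt = 16579 + 5225 = 21804 BTU/hr

21804 BTU/hr


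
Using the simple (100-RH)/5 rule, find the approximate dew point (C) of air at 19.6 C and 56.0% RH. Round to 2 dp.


Td = 19.6 - (100-56.0)/5 = 10.80 C

10.80 C


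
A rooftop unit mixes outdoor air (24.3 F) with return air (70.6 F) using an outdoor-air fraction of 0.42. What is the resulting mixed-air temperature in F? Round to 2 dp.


T_mix = 0.42*24.3 + 0.58*70.6 = 51.15 F

51.15 F


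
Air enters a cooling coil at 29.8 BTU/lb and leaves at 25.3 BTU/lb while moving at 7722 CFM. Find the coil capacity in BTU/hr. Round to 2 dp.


Q = 4.5 * 7722 * (29.8 - 25.3) = 156370.50 BTU/hr

156370.50 BTU/hr


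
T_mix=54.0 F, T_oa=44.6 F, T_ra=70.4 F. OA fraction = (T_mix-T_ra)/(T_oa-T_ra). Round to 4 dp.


frac = (54.0 - 70.4) / (44.6 - 70.4) = 0.6357

0.6357


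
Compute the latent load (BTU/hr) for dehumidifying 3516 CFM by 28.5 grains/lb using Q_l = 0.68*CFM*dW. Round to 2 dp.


Q = 0.68 * 3516 * 28.5 = 68140.08 BTU/hr

68140.08 BTU/hr


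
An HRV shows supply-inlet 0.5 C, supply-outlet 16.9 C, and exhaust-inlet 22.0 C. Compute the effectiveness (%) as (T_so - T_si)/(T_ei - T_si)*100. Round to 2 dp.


eff = (16.9-0.5)/(22.0-0.5)*100 = 76.28 %

76.28 %


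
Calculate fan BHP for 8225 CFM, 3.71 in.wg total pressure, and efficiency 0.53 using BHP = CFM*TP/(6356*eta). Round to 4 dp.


BHP = 8225 * 3.71 / (6356 * 0.53) = 9.0584 hp

9.0584 hp


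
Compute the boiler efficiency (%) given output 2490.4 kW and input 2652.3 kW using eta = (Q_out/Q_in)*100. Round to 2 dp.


eta = (2490.4/2652.3)*100 = 93.90 %

93.90 %


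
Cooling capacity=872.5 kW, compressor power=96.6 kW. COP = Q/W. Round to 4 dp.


COP = 872.5 / 96.6 = 9.0321

9.0321


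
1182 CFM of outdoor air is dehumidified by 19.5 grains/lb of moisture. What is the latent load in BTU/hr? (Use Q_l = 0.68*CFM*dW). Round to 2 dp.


Q = 0.68 * 1182 * 19.5 = 15673.32 BTU/hr

15673.32 BTU/hr


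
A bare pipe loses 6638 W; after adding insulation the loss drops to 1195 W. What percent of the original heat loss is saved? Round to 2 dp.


Savings = ((6638-1195)/6638)*100 = 82.00 %

82.00 %


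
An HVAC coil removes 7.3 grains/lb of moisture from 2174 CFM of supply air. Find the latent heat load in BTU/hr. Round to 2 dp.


Q = 0.68 * 2174 * 7.3 = 10791.74 BTU/hr

10791.74 BTU/hr


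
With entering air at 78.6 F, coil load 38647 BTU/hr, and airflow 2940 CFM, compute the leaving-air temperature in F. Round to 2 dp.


dT = 38647/(1.08*2940) = 12.1715
T_leave = 78.6 - 12.1715 = 66.43 F

66.43 F
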